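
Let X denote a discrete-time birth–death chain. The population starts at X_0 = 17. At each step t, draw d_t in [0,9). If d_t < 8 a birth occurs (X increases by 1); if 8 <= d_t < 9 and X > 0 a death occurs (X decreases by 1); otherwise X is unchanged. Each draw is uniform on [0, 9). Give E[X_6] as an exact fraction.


65/3

X can drop by at most 1 per step and X_0 = 17 > T = 6, so X_t >= 17 − t >= 11 > 0 for every t <= 6: the floor at 0 (the 'and X > 0' condition) never binds. Hence X_6 = X_0 + Σ_{t<6} Y_t with i.i.d. increments Y_t = y(d_t) ∈ {+1, −1, 0}.
Outcome values over d=0..8: [1, 1, 1, 1, 1, 1, 1, 1, -1]
Σy = 7, Σy² = 9, M = 9
μ = 7/9 = 7/9,  σ² = 9/9 − (7/9)² = 32/81
E[X_6] = 17 + 6·(7/9) = 65/3


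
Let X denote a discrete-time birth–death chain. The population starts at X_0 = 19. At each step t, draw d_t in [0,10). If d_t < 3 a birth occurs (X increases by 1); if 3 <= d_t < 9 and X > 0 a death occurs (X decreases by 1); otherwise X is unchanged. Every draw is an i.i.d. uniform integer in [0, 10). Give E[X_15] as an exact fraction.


X can drop by at most 1 per step and X_0 = 19 > T = 15, so X_t >= 19 − t >= 4 > 0 for every t <= 15: the floor at 0 (the 'and X > 0' condition) never binds. Hence X_15 = X_0 + Σ_{t<15} Y_t with i.i.d. increments Y_t = y(d_t) ∈ {+1, −1, 0}.
Outcome values over d=0..9: [1, 1, 1, -1, -1, -1, -1, -1, -1, 0]
Σy = -3, Σy² = 9, M = 10
μ = -3/10 = -3/10,  σ² = 9/10 − (-3/10)² = 81/100
E[X_15] = 19 + 15·(-3/10) = 29/2

29/2


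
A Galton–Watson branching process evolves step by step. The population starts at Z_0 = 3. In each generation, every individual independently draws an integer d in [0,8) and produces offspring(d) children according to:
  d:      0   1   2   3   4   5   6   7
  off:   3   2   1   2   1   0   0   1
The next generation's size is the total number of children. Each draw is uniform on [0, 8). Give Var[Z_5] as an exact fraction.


Outcome values over d=0..7: [3, 2, 1, 2, 1, 0, 0, 1]
Σy = 10, Σy² = 20, M = 8
μ = 10/8 = 5/4,  σ² = 20/8 − (5/4)² = 15/16
V_0 = 0, E_0 = 3
V_1 = 15/16·E_0 + (5/4)²·V_0 = 45/16;  E_1 = 15/4
V_2 = 15/16·E_1 + (5/4)²·V_1 = 2025/256;  E_2 = 75/16
V_3 = 15/16·E_2 + (5/4)²·V_2 = 68625/4096;  E_3 = 375/64
V_4 = 15/16·E_3 + (5/4)²·V_3 = 2075625/65536;  E_4 = 1875/256
V_5 = 15/16·E_4 + (5/4)²·V_4 = 59090625/1048576;  E_5 = 9375/1024

59090625/1048576


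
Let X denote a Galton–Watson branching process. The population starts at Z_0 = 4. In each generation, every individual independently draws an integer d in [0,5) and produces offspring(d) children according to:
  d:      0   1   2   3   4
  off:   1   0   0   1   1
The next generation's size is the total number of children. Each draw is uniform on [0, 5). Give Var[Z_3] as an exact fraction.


10584/15625

Outcome values over d=0..4: [1, 0, 0, 1, 1]
Σy = 3, Σy² = 3, M = 5
μ = 3/5 = 3/5,  σ² = 3/5 − (3/5)² = 6/25
V_0 = 0, E_0 = 4
V_1 = 6/25·E_0 + (3/5)²·V_0 = 24/25;  E_1 = 12/5
V_2 = 6/25·E_1 + (3/5)²·V_1 = 576/625;  E_2 = 36/25
V_3 = 6/25·E_2 + (3/5)²·V_2 = 10584/15625;  E_3 = 108/125


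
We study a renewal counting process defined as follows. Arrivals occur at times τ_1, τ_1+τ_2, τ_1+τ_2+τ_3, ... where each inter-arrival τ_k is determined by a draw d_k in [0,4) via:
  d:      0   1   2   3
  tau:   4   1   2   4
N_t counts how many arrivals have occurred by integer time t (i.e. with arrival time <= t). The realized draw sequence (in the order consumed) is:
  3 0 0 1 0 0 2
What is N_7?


1

draw d_1=3: τ_1=4, arrival time A_1=4
draw d_2=0: τ_2=4, arrival time A_2=8
draw d_3=0: τ_3=4, arrival time A_3=12
draw d_4=1: τ_4=1, arrival time A_4=13
draw d_5=0: τ_5=4, arrival time A_5=17
draw d_6=0: τ_6=4, arrival time A_6=21
draw d_7=2: τ_7=2, arrival time A_7=23
N_t over t=0..7: 0:0 1:0 2:0 3:0 4:1 5:1 6:1 7:1


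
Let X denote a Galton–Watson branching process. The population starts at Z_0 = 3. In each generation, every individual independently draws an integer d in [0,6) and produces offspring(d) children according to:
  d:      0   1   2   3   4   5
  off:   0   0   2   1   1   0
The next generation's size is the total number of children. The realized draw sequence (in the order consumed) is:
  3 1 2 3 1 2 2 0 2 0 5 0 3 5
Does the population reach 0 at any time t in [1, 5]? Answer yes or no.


yes

gen 0: Z_0=3, draws=[3, 1, 2], offspring=[1, 0, 2], Z_1=3
gen 1: Z_1=3, draws=[3, 1, 2], offspring=[1, 0, 2], Z_2=3
gen 2: Z_2=3, draws=[2, 0, 2], offspring=[2, 0, 2], Z_3=4
gen 3: Z_3=4, draws=[0, 5, 0, 3], offspring=[0, 0, 0, 1], Z_4=1
gen 4: Z_4=1, draws=[5], offspring=[0], Z_5=0


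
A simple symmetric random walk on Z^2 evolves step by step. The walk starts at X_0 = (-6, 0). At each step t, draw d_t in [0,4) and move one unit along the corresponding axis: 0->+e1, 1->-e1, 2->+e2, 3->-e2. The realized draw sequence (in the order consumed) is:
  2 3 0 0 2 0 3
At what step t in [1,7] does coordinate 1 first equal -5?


3

t=0: X=(-6, 0), d=2 → +e2, X_1=(-6, 1)
t=1: X=(-6, 1), d=3 → -e2, X_2=(-6, 0)
t=2: X=(-6, 0), d=0 → +e1, X_3=(-5, 0)
t=3: X=(-5, 0), d=0 → +e1, X_4=(-4, 0)
t=4: X=(-4, 0), d=2 → +e2, X_5=(-4, 1)
t=5: X=(-4, 1), d=0 → +e1, X_6=(-3, 1)
t=6: X=(-3, 1), d=3 → -e2, X_7=(-3, 0)


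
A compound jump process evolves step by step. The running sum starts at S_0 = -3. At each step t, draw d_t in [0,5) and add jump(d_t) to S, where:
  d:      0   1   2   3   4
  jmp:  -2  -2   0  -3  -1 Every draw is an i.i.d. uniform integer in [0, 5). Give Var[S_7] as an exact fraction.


182/25

Outcome values over d=0..4: [-2, -2, 0, -3, -1]
Σy = -8, Σy² = 18, M = 5
μ = -8/5 = -8/5,  σ² = 18/5 − (-8/5)² = 26/25
Independent increments: Var[S_7] = 7·σ² = 7·(26/25) = 182/25


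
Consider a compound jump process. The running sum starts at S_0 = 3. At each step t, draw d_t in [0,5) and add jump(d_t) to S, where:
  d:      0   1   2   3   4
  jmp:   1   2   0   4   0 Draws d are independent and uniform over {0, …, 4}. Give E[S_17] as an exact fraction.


Outcome values over d=0..4: [1, 2, 0, 4, 0]
Σy = 7, Σy² = 21, M = 5
μ = 7/5 = 7/5,  σ² = 21/5 − (7/5)² = 56/25
E[S_17] = 3 + 17·(7/5) = 134/5

134/5


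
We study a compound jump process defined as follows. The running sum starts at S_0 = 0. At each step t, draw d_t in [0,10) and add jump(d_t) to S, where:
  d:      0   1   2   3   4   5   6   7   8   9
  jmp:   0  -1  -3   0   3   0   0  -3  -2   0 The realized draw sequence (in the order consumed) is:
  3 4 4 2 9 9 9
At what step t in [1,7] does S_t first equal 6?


t=0: S=0, d=3, jump=0, S_1=0
t=1: S=0, d=4, jump=3, S_2=3
t=2: S=3, d=4, jump=3, S_3=6
t=3: S=6, d=2, jump=-3, S_4=3
t=4: S=3, d=9, jump=0, S_5=3
t=5: S=3, d=9, jump=0, S_6=3
t=6: S=3, d=9, jump=0, S_7=3

3


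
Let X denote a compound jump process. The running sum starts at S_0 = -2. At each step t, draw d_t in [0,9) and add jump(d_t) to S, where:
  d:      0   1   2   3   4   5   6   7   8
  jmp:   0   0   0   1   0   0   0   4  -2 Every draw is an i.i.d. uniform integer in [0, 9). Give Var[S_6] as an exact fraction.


Outcome values over d=0..8: [0, 0, 0, 1, 0, 0, 0, 4, -2]
Σy = 3, Σy² = 21, M = 9
μ = 3/9 = 1/3,  σ² = 21/9 − (1/3)² = 20/9
Independent increments: Var[S_6] = 6·σ² = 6·(20/9) = 40/3

40/3


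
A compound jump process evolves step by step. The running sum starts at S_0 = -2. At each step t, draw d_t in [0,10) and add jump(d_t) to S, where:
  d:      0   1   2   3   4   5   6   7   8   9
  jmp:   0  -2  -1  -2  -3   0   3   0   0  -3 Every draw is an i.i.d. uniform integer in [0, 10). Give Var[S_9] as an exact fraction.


666/25

Outcome values over d=0..9: [0, -2, -1, -2, -3, 0, 3, 0, 0, -3]
Σy = -8, Σy² = 36, M = 10
μ = -8/10 = -4/5,  σ² = 36/10 − (-4/5)² = 74/25
Independent increments: Var[S_9] = 9·σ² = 9·(74/25) = 666/25


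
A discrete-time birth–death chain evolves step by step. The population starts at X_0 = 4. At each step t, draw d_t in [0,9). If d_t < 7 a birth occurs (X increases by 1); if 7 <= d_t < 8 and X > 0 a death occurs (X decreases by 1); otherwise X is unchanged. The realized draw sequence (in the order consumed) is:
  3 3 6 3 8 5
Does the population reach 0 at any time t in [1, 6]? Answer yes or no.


t=0: X=4, d=3 → birth, X_1=5
t=1: X=5, d=3 → birth, X_2=6
t=2: X=6, d=6 → birth, X_3=7
t=3: X=7, d=3 → birth, X_4=8
t=4: X=8, d=8 → hold, X_5=8
t=5: X=8, d=5 → birth, X_6=9

no


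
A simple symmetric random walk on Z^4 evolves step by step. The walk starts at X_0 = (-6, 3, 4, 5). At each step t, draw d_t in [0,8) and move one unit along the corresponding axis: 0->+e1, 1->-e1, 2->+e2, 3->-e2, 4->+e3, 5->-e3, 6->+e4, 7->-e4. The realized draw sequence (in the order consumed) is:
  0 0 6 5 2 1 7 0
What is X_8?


t=0: X=(-6, 3, 4, 5), d=0 → +e1, X_1=(-5, 3, 4, 5)
t=1: X=(-5, 3, 4, 5), d=0 → +e1, X_2=(-4, 3, 4, 5)
t=2: X=(-4, 3, 4, 5), d=6 → +e4, X_3=(-4, 3, 4, 6)
t=3: X=(-4, 3, 4, 6), d=5 → -e3, X_4=(-4, 3, 3, 6)
t=4: X=(-4, 3, 3, 6), d=2 → +e2, X_5=(-4, 4, 3, 6)
t=5: X=(-4, 4, 3, 6), d=1 → -e1, X_6=(-5, 4, 3, 6)
t=6: X=(-5, 4, 3, 6), d=7 → -e4, X_7=(-5, 4, 3, 5)
t=7: X=(-5, 4, 3, 5), d=0 → +e1, X_8=(-4, 4, 3, 5)

(-4, 4, 3, 5)


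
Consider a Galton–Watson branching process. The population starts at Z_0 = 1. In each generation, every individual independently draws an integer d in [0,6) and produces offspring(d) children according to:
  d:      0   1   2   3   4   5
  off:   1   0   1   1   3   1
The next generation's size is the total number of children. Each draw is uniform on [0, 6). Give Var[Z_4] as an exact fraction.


10991435/1679616

Outcome values over d=0..5: [1, 0, 1, 1, 3, 1]
Σy = 7, Σy² = 13, M = 6
μ = 7/6 = 7/6,  σ² = 13/6 − (7/6)² = 29/36
V_0 = 0, E_0 = 1
V_1 = 29/36·E_0 + (7/6)²·V_0 = 29/36;  E_1 = 7/6
V_2 = 29/36·E_1 + (7/6)²·V_1 = 2639/1296;  E_2 = 49/36
V_3 = 29/36·E_2 + (7/6)²·V_2 = 180467/46656;  E_3 = 343/216
V_4 = 29/36·E_3 + (7/6)²·V_3 = 10991435/1679616;  E_4 = 2401/1296


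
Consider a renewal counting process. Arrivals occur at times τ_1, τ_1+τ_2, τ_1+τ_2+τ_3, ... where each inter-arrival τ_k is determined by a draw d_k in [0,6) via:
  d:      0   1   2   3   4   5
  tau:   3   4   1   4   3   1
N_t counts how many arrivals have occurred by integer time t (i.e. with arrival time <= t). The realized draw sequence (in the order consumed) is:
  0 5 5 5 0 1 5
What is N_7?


4

draw d_1=0: τ_1=3, arrival time A_1=3
draw d_2=5: τ_2=1, arrival time A_2=4
draw d_3=5: τ_3=1, arrival time A_3=5
draw d_4=5: τ_4=1, arrival time A_4=6
draw d_5=0: τ_5=3, arrival time A_5=9
draw d_6=1: τ_6=4, arrival time A_6=13
draw d_7=5: τ_7=1, arrival time A_7=14
N_t over t=0..7: 0:0 1:0 2:0 3:1 4:2 5:3 6:4 7:4


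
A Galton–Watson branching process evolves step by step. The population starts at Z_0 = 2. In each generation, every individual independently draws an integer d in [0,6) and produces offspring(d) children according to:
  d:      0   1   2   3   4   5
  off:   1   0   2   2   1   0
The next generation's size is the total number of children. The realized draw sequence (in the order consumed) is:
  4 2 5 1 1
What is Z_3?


0

gen 0: Z_0=2, draws=[4, 2], offspring=[1, 2], Z_1=3
gen 1: Z_1=3, draws=[5, 1, 1], offspring=[0, 0, 0], Z_2=0
gen 2: Z_2=0, draws=[], offspring=[], Z_3=0


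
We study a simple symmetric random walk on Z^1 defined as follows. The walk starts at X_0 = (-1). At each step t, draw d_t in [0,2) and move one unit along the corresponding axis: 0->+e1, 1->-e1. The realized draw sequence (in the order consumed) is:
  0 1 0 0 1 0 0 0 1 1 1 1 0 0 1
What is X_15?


(0)

t=0: X=(-1), d=0 → +e1, X_1=(0)
t=1: X=(0), d=1 → -e1, X_2=(-1)
t=2: X=(-1), d=0 → +e1, X_3=(0)
t=3: X=(0), d=0 → +e1, X_4=(1)
t=4: X=(1), d=1 → -e1, X_5=(0)
t=5: X=(0), d=0 → +e1, X_6=(1)
t=6: X=(1), d=0 → +e1, X_7=(2)
t=7: X=(2), d=0 → +e1, X_8=(3)
t=8: X=(3), d=1 → -e1, X_9=(2)
t=9: X=(2), d=1 → -e1, X_10=(1)
t=10: X=(1), d=1 → -e1, X_11=(0)
t=11: X=(0), d=1 → -e1, X_12=(-1)
t=12: X=(-1), d=0 → +e1, X_13=(0)
t=13: X=(0), d=0 → +e1, X_14=(1)
t=14: X=(1), d=1 → -e1, X_15=(0)


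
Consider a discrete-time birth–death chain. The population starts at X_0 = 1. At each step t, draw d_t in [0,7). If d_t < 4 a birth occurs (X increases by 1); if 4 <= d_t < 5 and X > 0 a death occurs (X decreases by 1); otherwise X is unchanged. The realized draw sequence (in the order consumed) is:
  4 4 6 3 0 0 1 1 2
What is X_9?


t=0: X=1, d=4 → death, X_1=0
t=1: X=0, d=4 → hold, X_2=0
t=2: X=0, d=6 → hold, X_3=0
t=3: X=0, d=3 → birth, X_4=1
t=4: X=1, d=0 → birth, X_5=2
t=5: X=2, d=0 → birth, X_6=3
t=6: X=3, d=1 → birth, X_7=4
t=7: X=4, d=1 → birth, X_8=5
t=8: X=5, d=2 → birth, X_9=6

6


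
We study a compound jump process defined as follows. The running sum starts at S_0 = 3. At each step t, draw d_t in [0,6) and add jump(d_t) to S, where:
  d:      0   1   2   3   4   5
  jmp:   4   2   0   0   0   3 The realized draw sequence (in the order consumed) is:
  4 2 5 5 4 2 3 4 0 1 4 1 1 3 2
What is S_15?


t=0: S=3, d=4, jump=0, S_1=3
t=1: S=3, d=2, jump=0, S_2=3
t=2: S=3, d=5, jump=3, S_3=6
t=3: S=6, d=5, jump=3, S_4=9
t=4: S=9, d=4, jump=0, S_5=9
t=5: S=9, d=2, jump=0, S_6=9
t=6: S=9, d=3, jump=0, S_7=9
t=7: S=9, d=4, jump=0, S_8=9
t=8: S=9, d=0, jump=4, S_9=13
t=9: S=13, d=1, jump=2, S_10=15
t=10: S=15, d=4, jump=0, S_11=15
t=11: S=15, d=1, jump=2, S_12=17
t=12: S=17, d=1, jump=2, S_13=19
t=13: S=19, d=3, jump=0, S_14=19
t=14: S=19, d=2, jump=0, S_15=19

19


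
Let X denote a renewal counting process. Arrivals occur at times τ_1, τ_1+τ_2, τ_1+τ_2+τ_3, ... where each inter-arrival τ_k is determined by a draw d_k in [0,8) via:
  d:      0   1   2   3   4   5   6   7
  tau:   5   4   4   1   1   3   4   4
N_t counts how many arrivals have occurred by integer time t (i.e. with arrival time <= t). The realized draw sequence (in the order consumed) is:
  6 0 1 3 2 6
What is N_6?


1

draw d_1=6: τ_1=4, arrival time A_1=4
draw d_2=0: τ_2=5, arrival time A_2=9
draw d_3=1: τ_3=4, arrival time A_3=13
draw d_4=3: τ_4=1, arrival time A_4=14
draw d_5=2: τ_5=4, arrival time A_5=18
draw d_6=6: τ_6=4, arrival time A_6=22
N_t over t=0..6: 0:0 1:0 2:0 3:0 4:1 5:1 6:1


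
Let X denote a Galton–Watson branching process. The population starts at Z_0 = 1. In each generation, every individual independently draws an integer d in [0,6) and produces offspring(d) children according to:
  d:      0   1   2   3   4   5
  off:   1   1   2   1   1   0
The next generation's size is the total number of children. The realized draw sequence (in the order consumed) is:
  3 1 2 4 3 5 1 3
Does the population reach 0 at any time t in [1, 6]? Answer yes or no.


gen 0: Z_0=1, draws=[3], offspring=[1], Z_1=1
gen 1: Z_1=1, draws=[1], offspring=[1], Z_2=1
gen 2: Z_2=1, draws=[2], offspring=[2], Z_3=2
gen 3: Z_3=2, draws=[4, 3], offspring=[1, 1], Z_4=2
gen 4: Z_4=2, draws=[5, 1], offspring=[0, 1], Z_5=1
gen 5: Z_5=1, draws=[3], offspring=[1], Z_6=1

no


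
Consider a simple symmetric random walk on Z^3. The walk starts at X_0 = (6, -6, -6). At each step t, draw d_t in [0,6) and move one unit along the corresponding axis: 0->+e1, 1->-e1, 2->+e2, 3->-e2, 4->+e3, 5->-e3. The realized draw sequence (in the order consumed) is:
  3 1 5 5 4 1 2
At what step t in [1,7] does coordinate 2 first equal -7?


1

t=0: X=(6, -6, -6), d=3 → -e2, X_1=(6, -7, -6)
t=1: X=(6, -7, -6), d=1 → -e1, X_2=(5, -7, -6)
t=2: X=(5, -7, -6), d=5 → -e3, X_3=(5, -7, -7)
t=3: X=(5, -7, -7), d=5 → -e3, X_4=(5, -7, -8)
t=4: X=(5, -7, -8), d=4 → +e3, X_5=(5, -7, -7)
t=5: X=(5, -7, -7), d=1 → -e1, X_6=(4, -7, -7)
t=6: X=(4, -7, -7), d=2 → +e2, X_7=(4, -6, -7)


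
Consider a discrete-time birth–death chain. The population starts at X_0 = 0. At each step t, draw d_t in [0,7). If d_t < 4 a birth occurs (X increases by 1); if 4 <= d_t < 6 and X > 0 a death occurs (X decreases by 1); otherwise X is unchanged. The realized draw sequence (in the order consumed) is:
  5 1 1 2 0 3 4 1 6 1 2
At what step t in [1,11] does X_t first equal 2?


3

t=0: X=0, d=5 → hold, X_1=0
t=1: X=0, d=1 → birth, X_2=1
t=2: X=1, d=1 → birth, X_3=2
t=3: X=2, d=2 → birth, X_4=3
t=4: X=3, d=0 → birth, X_5=4
t=5: X=4, d=3 → birth, X_6=5
t=6: X=5, d=4 → death, X_7=4
t=7: X=4, d=1 → birth, X_8=5
t=8: X=5, d=6 → hold, X_9=5
t=9: X=5, d=1 → birth, X_10=6
t=10: X=6, d=2 → birth, X_11=7


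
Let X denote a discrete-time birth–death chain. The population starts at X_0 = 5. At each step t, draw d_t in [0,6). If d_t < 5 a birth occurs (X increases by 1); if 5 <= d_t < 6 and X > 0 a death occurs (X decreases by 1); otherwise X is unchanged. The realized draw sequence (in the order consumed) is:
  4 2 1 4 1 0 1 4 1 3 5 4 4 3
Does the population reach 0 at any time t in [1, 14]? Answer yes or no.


t=0: X=5, d=4 → birth, X_1=6
t=1: X=6, d=2 → birth, X_2=7
t=2: X=7, d=1 → birth, X_3=8
t=3: X=8, d=4 → birth, X_4=9
t=4: X=9, d=1 → birth, X_5=10
t=5: X=10, d=0 → birth, X_6=11
t=6: X=11, d=1 → birth, X_7=12
t=7: X=12, d=4 → birth, X_8=13
t=8: X=13, d=1 → birth, X_9=14
t=9: X=14, d=3 → birth, X_10=15
t=10: X=15, d=5 → death, X_11=14
t=11: X=14, d=4 → birth, X_12=15
t=12: X=15, d=4 → birth, X_13=16
t=13: X=16, d=3 → birth, X_14=17

no


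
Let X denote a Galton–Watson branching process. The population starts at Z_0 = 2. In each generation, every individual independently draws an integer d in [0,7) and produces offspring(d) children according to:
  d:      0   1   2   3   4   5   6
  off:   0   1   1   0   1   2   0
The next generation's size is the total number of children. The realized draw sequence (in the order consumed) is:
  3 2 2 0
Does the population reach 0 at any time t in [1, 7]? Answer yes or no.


gen 0: Z_0=2, draws=[3, 2], offspring=[0, 1], Z_1=1
gen 1: Z_1=1, draws=[2], offspring=[1], Z_2=1
gen 2: Z_2=1, draws=[0], offspring=[0], Z_3=0
gen 3: Z_3=0, draws=[], offspring=[], Z_4=0
gen 4: Z_4=0, draws=[], offspring=[], Z_5=0
gen 5: Z_5=0, draws=[], offspring=[], Z_6=0
gen 6: Z_6=0, draws=[], offspring=[], Z_7=0

yes


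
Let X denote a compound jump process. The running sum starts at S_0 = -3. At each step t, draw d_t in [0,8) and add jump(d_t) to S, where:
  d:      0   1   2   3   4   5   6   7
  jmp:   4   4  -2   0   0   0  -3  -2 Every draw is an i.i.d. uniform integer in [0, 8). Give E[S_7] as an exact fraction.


Outcome values over d=0..7: [4, 4, -2, 0, 0, 0, -3, -2]
Σy = 1, Σy² = 49, M = 8
μ = 1/8 = 1/8,  σ² = 49/8 − (1/8)² = 391/64
E[S_7] = -3 + 7·(1/8) = -17/8

-17/8


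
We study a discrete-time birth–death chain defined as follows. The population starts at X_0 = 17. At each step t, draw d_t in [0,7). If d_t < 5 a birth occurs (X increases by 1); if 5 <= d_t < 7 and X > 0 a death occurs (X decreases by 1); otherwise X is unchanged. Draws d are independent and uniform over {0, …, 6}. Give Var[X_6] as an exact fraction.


X can drop by at most 1 per step and X_0 = 17 > T = 6, so X_t >= 17 − t >= 11 > 0 for every t <= 6: the floor at 0 (the 'and X > 0' condition) never binds. Hence X_6 = X_0 + Σ_{t<6} Y_t with i.i.d. increments Y_t = y(d_t) ∈ {+1, −1, 0}.
Outcome values over d=0..6: [1, 1, 1, 1, 1, -1, -1]
Σy = 3, Σy² = 7, M = 7
μ = 3/7 = 3/7,  σ² = 7/7 − (3/7)² = 40/49
Independent increments: Var[X_6] = 6·σ² = 6·(40/49) = 240/49

240/49


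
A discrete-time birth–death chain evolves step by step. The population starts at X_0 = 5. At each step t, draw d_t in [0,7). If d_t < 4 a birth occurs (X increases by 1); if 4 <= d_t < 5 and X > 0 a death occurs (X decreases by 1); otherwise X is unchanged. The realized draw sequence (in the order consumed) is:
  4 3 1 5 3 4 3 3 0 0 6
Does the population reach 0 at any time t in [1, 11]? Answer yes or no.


t=0: X=5, d=4 → death, X_1=4
t=1: X=4, d=3 → birth, X_2=5
t=2: X=5, d=1 → birth, X_3=6
t=3: X=6, d=5 → hold, X_4=6
t=4: X=6, d=3 → birth, X_5=7
t=5: X=7, d=4 → death, X_6=6
t=6: X=6, d=3 → birth, X_7=7
t=7: X=7, d=3 → birth, X_8=8
t=8: X=8, d=0 → birth, X_9=9
t=9: X=9, d=0 → birth, X_10=10
t=10: X=10, d=6 → hold, X_11=10

no


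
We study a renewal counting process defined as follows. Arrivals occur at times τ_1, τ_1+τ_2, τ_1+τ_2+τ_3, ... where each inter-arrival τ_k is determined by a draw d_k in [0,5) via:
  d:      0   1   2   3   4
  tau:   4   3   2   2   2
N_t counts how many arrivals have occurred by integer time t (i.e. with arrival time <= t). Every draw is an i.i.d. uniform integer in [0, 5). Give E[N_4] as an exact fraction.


Inter-arrival values over d=0..4: [4, 3, 2, 2, 2]
Each d has probability 1/5, so the pmf of τ is: f(2) = 3/5, f(3) = 1/5, f(4) = 1/5
Renewal equation for m(n) = E[N_n]: condition on τ_1 = k (if k <= n, one arrival plus a fresh copy on the remaining n−k steps): m(n) = F(n) + Σ_{k<=n} f(k)·m(n−k), where F(n) = P(τ <= n) and m(0) = 0
m(1) = F(1) = 0
m(2) = F(2) = 3/5
m(3) = F(3) = 4/5
m(4) = F(4) + f(2)·m(2) = 1 + 3/5·3/5 = 34/25
E[N_4] = m(4) = 34/25

34/25


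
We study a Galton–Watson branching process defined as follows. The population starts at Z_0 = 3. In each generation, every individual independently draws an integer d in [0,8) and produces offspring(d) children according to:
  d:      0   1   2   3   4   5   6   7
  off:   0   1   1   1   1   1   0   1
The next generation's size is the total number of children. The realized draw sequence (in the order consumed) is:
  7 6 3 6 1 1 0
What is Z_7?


gen 0: Z_0=3, draws=[7, 6, 3], offspring=[1, 0, 1], Z_1=2
gen 1: Z_1=2, draws=[6, 1], offspring=[0, 1], Z_2=1
gen 2: Z_2=1, draws=[1], offspring=[1], Z_3=1
gen 3: Z_3=1, draws=[0], offspring=[0], Z_4=0
gen 4: Z_4=0, draws=[], offspring=[], Z_5=0
gen 5: Z_5=0, draws=[], offspring=[], Z_6=0
gen 6: Z_6=0, draws=[], offspring=[], Z_7=0

0


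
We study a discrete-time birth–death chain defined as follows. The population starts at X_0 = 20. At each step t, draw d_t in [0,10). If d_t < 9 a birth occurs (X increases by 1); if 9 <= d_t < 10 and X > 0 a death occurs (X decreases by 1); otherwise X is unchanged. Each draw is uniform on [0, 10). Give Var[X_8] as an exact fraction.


X can drop by at most 1 per step and X_0 = 20 > T = 8, so X_t >= 20 − t >= 12 > 0 for every t <= 8: the floor at 0 (the 'and X > 0' condition) never binds. Hence X_8 = X_0 + Σ_{t<8} Y_t with i.i.d. increments Y_t = y(d_t) ∈ {+1, −1, 0}.
Outcome values over d=0..9: [1, 1, 1, 1, 1, 1, 1, 1, 1, -1]
Σy = 8, Σy² = 10, M = 10
μ = 8/10 = 4/5,  σ² = 10/10 − (4/5)² = 9/25
Independent increments: Var[X_8] = 8·σ² = 8·(9/25) = 72/25

72/25


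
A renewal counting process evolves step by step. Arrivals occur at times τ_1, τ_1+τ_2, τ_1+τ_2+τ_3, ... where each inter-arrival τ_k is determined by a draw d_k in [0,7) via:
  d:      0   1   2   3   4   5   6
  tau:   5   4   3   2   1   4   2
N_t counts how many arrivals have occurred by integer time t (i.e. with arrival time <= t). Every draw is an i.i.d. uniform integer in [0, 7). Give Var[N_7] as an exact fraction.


Inter-arrival values over d=0..6: [5, 4, 3, 2, 1, 4, 2]
Each d has probability 1/7, so the pmf of τ is: f(1) = 1/7, f(2) = 2/7, f(3) = 1/7, f(4) = 2/7, f(5) = 1/7
Let p_n(j) = P(N_n = j), with p_0 = [1]. Condition on τ_1: p_n(0) = P(τ > n), and for j >= 1, p_n(j) = Σ_{k<=n} f(k)·p_{n−k}(j−1)
p_1 = [6/7, 1/7]  (j = 0..1)
p_2 = [4/7, 20/49, 1/49]  (j = 0..2)
p_3 = [3/7, 23/49, 34/343, 1/343]  (j = 0..3)
p_4 = [1/7, 31/49, 10/49, 48/2401, 1/2401]  (j = 0..4)
p_5 = [0, 30/49, 111/343, 145/2401, 62/16807, 1/16807]  (j = 0..5)
p_6 = [0, 19/49, 162/343, 299/2401, 248/16807, 76/117649, 1/117649]  (j = 0..6)
p_7 = [0, 11/49, 176/343, 529/2401, 93/2401, 379/117649, 90/823543, 1/823543]  (j = 0..7)
E[N_7] = Σ j·p_7(j) = 1715778/823543;  E[N_7²] = Σ j²·p_7(j) = 4088202/823543
Var[N_7] = 4088202/823543 − (1715778/823543)² = 422915994402/678223072849

422915994402/678223072849


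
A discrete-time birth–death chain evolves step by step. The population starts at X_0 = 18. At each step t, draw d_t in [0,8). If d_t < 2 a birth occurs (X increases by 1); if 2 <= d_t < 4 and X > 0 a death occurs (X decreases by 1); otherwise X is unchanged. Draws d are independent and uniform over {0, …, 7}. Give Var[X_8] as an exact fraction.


4

X can drop by at most 1 per step and X_0 = 18 > T = 8, so X_t >= 18 − t >= 10 > 0 for every t <= 8: the floor at 0 (the 'and X > 0' condition) never binds. Hence X_8 = X_0 + Σ_{t<8} Y_t with i.i.d. increments Y_t = y(d_t) ∈ {+1, −1, 0}.
Outcome values over d=0..7: [1, 1, -1, -1, 0, 0, 0, 0]
Σy = 0, Σy² = 4, M = 8
μ = 0/8 = 0,  σ² = 4/8 − (0)² = 1/2
Independent increments: Var[X_8] = 8·σ² = 8·(1/2) = 4


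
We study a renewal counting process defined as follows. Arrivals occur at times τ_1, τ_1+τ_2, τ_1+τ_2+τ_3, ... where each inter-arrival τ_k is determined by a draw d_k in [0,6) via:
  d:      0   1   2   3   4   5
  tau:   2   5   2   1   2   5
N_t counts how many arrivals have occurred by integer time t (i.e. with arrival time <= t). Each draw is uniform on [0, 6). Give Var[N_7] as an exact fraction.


Inter-arrival values over d=0..5: [2, 5, 2, 1, 2, 5]
Each d has probability 1/6, so the pmf of τ is: f(1) = 1/6, f(2) = 1/2, f(5) = 1/3
Let p_n(j) = P(N_n = j), with p_0 = [1]. Condition on τ_1: p_n(0) = P(τ > n), and for j >= 1, p_n(j) = Σ_{k<=n} f(k)·p_{n−k}(j−1)
p_1 = [5/6, 1/6]  (j = 0..1)
p_2 = [1/3, 23/36, 1/36]  (j = 0..2)
p_3 = [1/3, 17/36, 41/216, 1/216]  (j = 0..3)
p_4 = [1/3, 2/9, 43/108, 59/1296, 1/1296]  (j = 0..4)
p_5 = [0, 5/9, 59/216, 209/1296, 77/7776, 1/7776]  (j = 0..5)
p_6 = [0, 4/9, 7/27, 317/1296, 193/3888, 95/46656, 1/46656]  (j = 0..6)
p_7 = [0, 1/9, 61/108, 245/1296, 59/486, 617/46656, 113/279936, 1/279936]  (j = 0..7)
E[N_7] = Σ j·p_7(j) = 661219/279936;  E[N_7²] = Σ j²·p_7(j) = 1780243/279936
Var[N_7] = 1780243/279936 − (661219/279936)² = 61143538487/78364164096

61143538487/78364164096


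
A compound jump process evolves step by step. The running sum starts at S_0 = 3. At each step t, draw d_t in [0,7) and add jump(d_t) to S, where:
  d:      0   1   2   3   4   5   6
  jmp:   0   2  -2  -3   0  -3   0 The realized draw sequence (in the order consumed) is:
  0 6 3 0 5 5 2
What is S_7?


t=0: S=3, d=0, jump=0, S_1=3
t=1: S=3, d=6, jump=0, S_2=3
t=2: S=3, d=3, jump=-3, S_3=0
t=3: S=0, d=0, jump=0, S_4=0
t=4: S=0, d=5, jump=-3, S_5=-3
t=5: S=-3, d=5, jump=-3, S_6=-6
t=6: S=-6, d=2, jump=-2, S_7=-8

-8


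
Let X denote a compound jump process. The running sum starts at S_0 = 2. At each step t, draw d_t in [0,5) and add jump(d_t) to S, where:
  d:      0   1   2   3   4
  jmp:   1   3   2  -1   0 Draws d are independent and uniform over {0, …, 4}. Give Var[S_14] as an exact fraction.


Outcome values over d=0..4: [1, 3, 2, -1, 0]
Σy = 5, Σy² = 15, M = 5
μ = 5/5 = 1,  σ² = 15/5 − (1)² = 2
Independent increments: Var[S_14] = 14·σ² = 14·(2) = 28

28


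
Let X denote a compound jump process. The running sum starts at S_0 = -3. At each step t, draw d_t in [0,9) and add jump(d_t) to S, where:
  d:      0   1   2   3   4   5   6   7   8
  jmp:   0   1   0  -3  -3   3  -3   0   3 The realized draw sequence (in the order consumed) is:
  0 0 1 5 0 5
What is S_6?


4

t=0: S=-3, d=0, jump=0, S_1=-3
t=1: S=-3, d=0, jump=0, S_2=-3
t=2: S=-3, d=1, jump=1, S_3=-2
t=3: S=-2, d=5, jump=3, S_4=1
t=4: S=1, d=0, jump=0, S_5=1
t=5: S=1, d=5, jump=3, S_6=4


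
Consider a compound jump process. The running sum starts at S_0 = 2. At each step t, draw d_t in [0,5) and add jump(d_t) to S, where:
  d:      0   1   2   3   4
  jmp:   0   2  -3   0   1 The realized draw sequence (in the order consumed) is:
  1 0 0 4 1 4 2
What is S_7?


t=0: S=2, d=1, jump=2, S_1=4
t=1: S=4, d=0, jump=0, S_2=4
t=2: S=4, d=0, jump=0, S_3=4
t=3: S=4, d=4, jump=1, S_4=5
t=4: S=5, d=1, jump=2, S_5=7
t=5: S=7, d=4, jump=1, S_6=8
t=6: S=8, d=2, jump=-3, S_7=5

5


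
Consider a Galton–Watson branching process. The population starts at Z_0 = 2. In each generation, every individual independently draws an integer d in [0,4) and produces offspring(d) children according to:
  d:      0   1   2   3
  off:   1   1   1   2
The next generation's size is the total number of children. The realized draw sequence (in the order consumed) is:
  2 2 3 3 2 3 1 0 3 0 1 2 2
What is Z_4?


6

gen 0: Z_0=2, draws=[2, 2], offspring=[1, 1], Z_1=2
gen 1: Z_1=2, draws=[3, 3], offspring=[2, 2], Z_2=4
gen 2: Z_2=4, draws=[2, 3, 1, 0], offspring=[1, 2, 1, 1], Z_3=5
gen 3: Z_3=5, draws=[3, 0, 1, 2, 2], offspring=[2, 1, 1, 1, 1], Z_4=6


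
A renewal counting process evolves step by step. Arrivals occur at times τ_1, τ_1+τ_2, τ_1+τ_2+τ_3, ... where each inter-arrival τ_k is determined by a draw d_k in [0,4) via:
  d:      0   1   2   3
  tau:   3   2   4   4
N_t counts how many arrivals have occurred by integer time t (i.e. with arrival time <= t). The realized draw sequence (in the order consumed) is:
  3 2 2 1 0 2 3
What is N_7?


draw d_1=3: τ_1=4, arrival time A_1=4
draw d_2=2: τ_2=4, arrival time A_2=8
draw d_3=2: τ_3=4, arrival time A_3=12
draw d_4=1: τ_4=2, arrival time A_4=14
draw d_5=0: τ_5=3, arrival time A_5=17
draw d_6=2: τ_6=4, arrival time A_6=21
draw d_7=3: τ_7=4, arrival time A_7=25
N_t over t=0..7: 0:0 1:0 2:0 3:0 4:1 5:1 6:1 7:1

1


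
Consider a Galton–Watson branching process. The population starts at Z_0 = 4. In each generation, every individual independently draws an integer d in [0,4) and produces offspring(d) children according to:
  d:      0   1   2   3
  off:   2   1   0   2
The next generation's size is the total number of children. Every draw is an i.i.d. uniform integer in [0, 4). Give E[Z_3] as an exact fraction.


125/16

Outcome values over d=0..3: [2, 1, 0, 2]
Σy = 5, Σy² = 9, M = 4
μ = 5/4 = 5/4,  σ² = 9/4 − (5/4)² = 11/16
E[Z_0] = 4
E[Z_1] = 5/4·E[Z_0] = 5
E[Z_2] = 5/4·E[Z_1] = 25/4
E[Z_3] = 5/4·E[Z_2] = 125/16


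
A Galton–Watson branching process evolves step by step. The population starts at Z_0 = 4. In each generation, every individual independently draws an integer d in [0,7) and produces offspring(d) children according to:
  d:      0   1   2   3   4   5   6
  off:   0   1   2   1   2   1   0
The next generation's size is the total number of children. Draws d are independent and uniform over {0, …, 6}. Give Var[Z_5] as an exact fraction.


Outcome values over d=0..6: [0, 1, 2, 1, 2, 1, 0]
Σy = 7, Σy² = 11, M = 7
μ = 7/7 = 1,  σ² = 11/7 − (1)² = 4/7
V_0 = 0, E_0 = 4
V_1 = 4/7·E_0 + (1)²·V_0 = 16/7;  E_1 = 4
V_2 = 4/7·E_1 + (1)²·V_1 = 32/7;  E_2 = 4
V_3 = 4/7·E_2 + (1)²·V_2 = 48/7;  E_3 = 4
V_4 = 4/7·E_3 + (1)²·V_3 = 64/7;  E_4 = 4
V_5 = 4/7·E_4 + (1)²·V_4 = 80/7;  E_5 = 4

80/7


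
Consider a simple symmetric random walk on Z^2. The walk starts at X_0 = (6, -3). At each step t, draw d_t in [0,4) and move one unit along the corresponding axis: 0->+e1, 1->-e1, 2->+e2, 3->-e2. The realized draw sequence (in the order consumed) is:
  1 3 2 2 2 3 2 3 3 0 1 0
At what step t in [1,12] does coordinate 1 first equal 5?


t=0: X=(6, -3), d=1 → -e1, X_1=(5, -3)
t=1: X=(5, -3), d=3 → -e2, X_2=(5, -4)
t=2: X=(5, -4), d=2 → +e2, X_3=(5, -3)
t=3: X=(5, -3), d=2 → +e2, X_4=(5, -2)
t=4: X=(5, -2), d=2 → +e2, X_5=(5, -1)
t=5: X=(5, -1), d=3 → -e2, X_6=(5, -2)
t=6: X=(5, -2), d=2 → +e2, X_7=(5, -1)
t=7: X=(5, -1), d=3 → -e2, X_8=(5, -2)
t=8: X=(5, -2), d=3 → -e2, X_9=(5, -3)
t=9: X=(5, -3), d=0 → +e1, X_10=(6, -3)
t=10: X=(6, -3), d=1 → -e1, X_11=(5, -3)
t=11: X=(5, -3), d=0 → +e1, X_12=(6, -3)

1


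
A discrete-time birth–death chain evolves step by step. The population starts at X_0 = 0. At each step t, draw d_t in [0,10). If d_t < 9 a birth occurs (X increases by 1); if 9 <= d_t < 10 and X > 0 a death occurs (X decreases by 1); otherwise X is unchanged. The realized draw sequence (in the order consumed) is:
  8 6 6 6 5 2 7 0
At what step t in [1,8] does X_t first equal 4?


4

t=0: X=0, d=8 → birth, X_1=1
t=1: X=1, d=6 → birth, X_2=2
t=2: X=2, d=6 → birth, X_3=3
t=3: X=3, d=6 → birth, X_4=4
t=4: X=4, d=5 → birth, X_5=5
t=5: X=5, d=2 → birth, X_6=6
t=6: X=6, d=7 → birth, X_7=7
t=7: X=7, d=0 → birth, X_8=8


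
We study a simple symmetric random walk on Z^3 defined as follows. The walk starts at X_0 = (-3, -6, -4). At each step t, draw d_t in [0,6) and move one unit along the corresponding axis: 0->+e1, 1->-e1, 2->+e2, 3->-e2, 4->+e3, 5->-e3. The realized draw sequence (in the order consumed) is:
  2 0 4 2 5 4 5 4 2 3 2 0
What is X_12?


(-1, -3, -3)

t=0: X=(-3, -6, -4), d=2 → +e2, X_1=(-3, -5, -4)
t=1: X=(-3, -5, -4), d=0 → +e1, X_2=(-2, -5, -4)
t=2: X=(-2, -5, -4), d=4 → +e3, X_3=(-2, -5, -3)
t=3: X=(-2, -5, -3), d=2 → +e2, X_4=(-2, -4, -3)
t=4: X=(-2, -4, -3), d=5 → -e3, X_5=(-2, -4, -4)
t=5: X=(-2, -4, -4), d=4 → +e3, X_6=(-2, -4, -3)
t=6: X=(-2, -4, -3), d=5 → -e3, X_7=(-2, -4, -4)
t=7: X=(-2, -4, -4), d=4 → +e3, X_8=(-2, -4, -3)
t=8: X=(-2, -4, -3), d=2 → +e2, X_9=(-2, -3, -3)
t=9: X=(-2, -3, -3), d=3 → -e2, X_10=(-2, -4, -3)
t=10: X=(-2, -4, -3), d=2 → +e2, X_11=(-2, -3, -3)
t=11: X=(-2, -3, -3), d=0 → +e1, X_12=(-1, -3, -3)


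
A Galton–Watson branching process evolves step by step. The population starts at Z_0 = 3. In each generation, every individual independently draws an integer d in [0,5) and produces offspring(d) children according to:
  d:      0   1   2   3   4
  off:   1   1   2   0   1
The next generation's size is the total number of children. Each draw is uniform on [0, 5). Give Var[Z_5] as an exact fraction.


Outcome values over d=0..4: [1, 1, 2, 0, 1]
Σy = 5, Σy² = 7, M = 5
μ = 5/5 = 1,  σ² = 7/5 − (1)² = 2/5
V_0 = 0, E_0 = 3
V_1 = 2/5·E_0 + (1)²·V_0 = 6/5;  E_1 = 3
V_2 = 2/5·E_1 + (1)²·V_1 = 12/5;  E_2 = 3
V_3 = 2/5·E_2 + (1)²·V_2 = 18/5;  E_3 = 3
V_4 = 2/5·E_3 + (1)²·V_3 = 24/5;  E_4 = 3
V_5 = 2/5·E_4 + (1)²·V_4 = 6;  E_5 = 3

6


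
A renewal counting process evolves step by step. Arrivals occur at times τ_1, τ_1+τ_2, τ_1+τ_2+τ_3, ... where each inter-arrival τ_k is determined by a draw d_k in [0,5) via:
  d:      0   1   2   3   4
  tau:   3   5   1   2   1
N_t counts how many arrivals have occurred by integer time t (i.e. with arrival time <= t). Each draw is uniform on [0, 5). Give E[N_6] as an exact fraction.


Inter-arrival values over d=0..4: [3, 5, 1, 2, 1]
Each d has probability 1/5, so the pmf of τ is: f(1) = 2/5, f(2) = 1/5, f(3) = 1/5, f(5) = 1/5
Renewal equation for m(n) = E[N_n]: condition on τ_1 = k (if k <= n, one arrival plus a fresh copy on the remaining n−k steps): m(n) = F(n) + Σ_{k<=n} f(k)·m(n−k), where F(n) = P(τ <= n) and m(0) = 0
m(1) = F(1) = 2/5
m(2) = F(2) + f(1)·m(1) = 3/5 + 2/5·2/5 = 19/25
m(3) = F(3) + f(1)·m(2) + f(2)·m(1) = 4/5 + 2/5·19/25 + 1/5·2/5 = 148/125
m(4) = F(4) + f(1)·m(3) + f(2)·m(2) + f(3)·m(1) = 4/5 + 2/5·148/125 + 1/5·19/25 + 1/5·2/5 = 941/625
m(5) = F(5) + f(1)·m(4) + f(2)·m(3) + f(3)·m(2) = 1 + 2/5·941/625 + 1/5·148/125 + 1/5·19/25 = 6222/3125
m(6) = F(6) + f(1)·m(5) + f(2)·m(4) + f(3)·m(3) + f(5)·m(1) = 1 + 2/5·6222/3125 + 1/5·941/625 + 1/5·148/125 + 1/5·2/5 = 37724/15625
E[N_6] = m(6) = 37724/15625

37724/15625


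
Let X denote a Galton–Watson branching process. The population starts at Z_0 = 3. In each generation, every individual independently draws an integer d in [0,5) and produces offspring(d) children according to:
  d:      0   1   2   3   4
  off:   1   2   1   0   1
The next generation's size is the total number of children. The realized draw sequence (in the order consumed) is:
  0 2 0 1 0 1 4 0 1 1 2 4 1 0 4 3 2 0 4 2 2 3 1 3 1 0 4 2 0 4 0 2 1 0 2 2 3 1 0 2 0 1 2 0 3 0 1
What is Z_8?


gen 0: Z_0=3, draws=[0, 2, 0], offspring=[1, 1, 1], Z_1=3
gen 1: Z_1=3, draws=[1, 0, 1], offspring=[2, 1, 2], Z_2=5
gen 2: Z_2=5, draws=[4, 0, 1, 1, 2], offspring=[1, 1, 2, 2, 1], Z_3=7
gen 3: Z_3=7, draws=[4, 1, 0, 4, 3, 2, 0], offspring=[1, 2, 1, 1, 0, 1, 1], Z_4=7
gen 4: Z_4=7, draws=[4, 2, 2, 3, 1, 3, 1], offspring=[1, 1, 1, 0, 2, 0, 2], Z_5=7
gen 5: Z_5=7, draws=[0, 4, 2, 0, 4, 0, 2], offspring=[1, 1, 1, 1, 1, 1, 1], Z_6=7
gen 6: Z_6=7, draws=[1, 0, 2, 2, 3, 1, 0], offspring=[2, 1, 1, 1, 0, 2, 1], Z_7=8
gen 7: Z_7=8, draws=[2, 0, 1, 2, 0, 3, 0, 1], offspring=[1, 1, 2, 1, 1, 0, 1, 2], Z_8=9

9


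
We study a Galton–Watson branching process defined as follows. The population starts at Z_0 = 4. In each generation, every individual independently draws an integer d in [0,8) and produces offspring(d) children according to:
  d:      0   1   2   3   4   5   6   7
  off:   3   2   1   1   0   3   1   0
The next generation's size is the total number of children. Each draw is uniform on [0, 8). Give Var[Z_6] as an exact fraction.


6401452088031/17179869184

Outcome values over d=0..7: [3, 2, 1, 1, 0, 3, 1, 0]
Σy = 11, Σy² = 25, M = 8
μ = 11/8 = 11/8,  σ² = 25/8 − (11/8)² = 79/64
V_0 = 0, E_0 = 4
V_1 = 79/64·E_0 + (11/8)²·V_0 = 79/16;  E_1 = 11/2
V_2 = 79/64·E_1 + (11/8)²·V_1 = 16511/1024;  E_2 = 121/16
V_3 = 79/64·E_2 + (11/8)²·V_2 = 2609607/65536;  E_3 = 1331/128
V_4 = 79/64·E_3 + (11/8)²·V_3 = 369598735/4194304;  E_4 = 14641/1024
V_5 = 79/64·E_4 + (11/8)²·V_4 = 49459040279/268435456;  E_5 = 161051/8192
V_6 = 79/64·E_5 + (11/8)²·V_5 = 6401452088031/17179869184;  E_6 = 1771561/65536


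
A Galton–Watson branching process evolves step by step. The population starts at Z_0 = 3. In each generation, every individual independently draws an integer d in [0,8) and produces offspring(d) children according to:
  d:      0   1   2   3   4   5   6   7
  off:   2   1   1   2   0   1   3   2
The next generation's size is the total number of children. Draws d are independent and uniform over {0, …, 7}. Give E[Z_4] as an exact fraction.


Outcome values over d=0..7: [2, 1, 1, 2, 0, 1, 3, 2]
Σy = 12, Σy² = 24, M = 8
μ = 12/8 = 3/2,  σ² = 24/8 − (3/2)² = 3/4
E[Z_0] = 3
E[Z_1] = 3/2·E[Z_0] = 9/2
E[Z_2] = 3/2·E[Z_1] = 27/4
E[Z_3] = 3/2·E[Z_2] = 81/8
E[Z_4] = 3/2·E[Z_3] = 243/16

243/16


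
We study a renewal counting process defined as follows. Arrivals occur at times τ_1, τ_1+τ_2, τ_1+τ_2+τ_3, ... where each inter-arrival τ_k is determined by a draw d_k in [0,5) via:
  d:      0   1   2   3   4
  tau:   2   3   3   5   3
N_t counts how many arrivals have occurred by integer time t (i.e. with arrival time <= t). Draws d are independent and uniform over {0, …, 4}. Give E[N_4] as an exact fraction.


Inter-arrival values over d=0..4: [2, 3, 3, 5, 3]
Each d has probability 1/5, so the pmf of τ is: f(2) = 1/5, f(3) = 3/5, f(5) = 1/5
Renewal equation for m(n) = E[N_n]: condition on τ_1 = k (if k <= n, one arrival plus a fresh copy on the remaining n−k steps): m(n) = F(n) + Σ_{k<=n} f(k)·m(n−k), where F(n) = P(τ <= n) and m(0) = 0
m(1) = F(1) = 0
m(2) = F(2) = 1/5
m(3) = F(3) = 4/5
m(4) = F(4) + f(2)·m(2) = 4/5 + 1/5·1/5 = 21/25
E[N_4] = m(4) = 21/25

21/25


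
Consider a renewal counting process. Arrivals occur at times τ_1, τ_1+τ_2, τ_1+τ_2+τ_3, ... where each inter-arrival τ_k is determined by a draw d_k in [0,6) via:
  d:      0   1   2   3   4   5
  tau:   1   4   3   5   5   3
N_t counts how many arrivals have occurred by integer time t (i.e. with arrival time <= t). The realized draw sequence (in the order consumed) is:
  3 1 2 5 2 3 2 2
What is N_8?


1

draw d_1=3: τ_1=5, arrival time A_1=5
draw d_2=1: τ_2=4, arrival time A_2=9
draw d_3=2: τ_3=3, arrival time A_3=12
draw d_4=5: τ_4=3, arrival time A_4=15
draw d_5=2: τ_5=3, arrival time A_5=18
draw d_6=3: τ_6=5, arrival time A_6=23
draw d_7=2: τ_7=3, arrival time A_7=26
draw d_8=2: τ_8=3, arrival time A_8=29
N_t over t=0..8: 0:0 1:0 2:0 3:0 4:0 5:1 6:1 7:1 8:1


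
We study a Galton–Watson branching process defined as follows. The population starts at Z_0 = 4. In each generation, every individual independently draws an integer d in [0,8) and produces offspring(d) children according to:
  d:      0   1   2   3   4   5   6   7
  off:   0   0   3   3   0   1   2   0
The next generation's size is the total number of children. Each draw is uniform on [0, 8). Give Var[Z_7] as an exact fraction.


147017387046591/1099511627776

Outcome values over d=0..7: [0, 0, 3, 3, 0, 1, 2, 0]
Σy = 9, Σy² = 23, M = 8
μ = 9/8 = 9/8,  σ² = 23/8 − (9/8)² = 103/64
V_0 = 0, E_0 = 4
V_1 = 103/64·E_0 + (9/8)²·V_0 = 103/16;  E_1 = 9/2
V_2 = 103/64·E_1 + (9/8)²·V_1 = 15759/1024;  E_2 = 81/16
V_3 = 103/64·E_2 + (9/8)²·V_2 = 1810431/65536;  E_3 = 729/128
V_4 = 103/64·E_3 + (9/8)²·V_3 = 185089455/4194304;  E_4 = 6561/1024
V_5 = 103/64·E_4 + (9/8)²·V_4 = 17760253023/268435456;  E_5 = 59049/8192
V_6 = 103/64·E_5 + (9/8)²·V_5 = 1637877010959/17179869184;  E_6 = 531441/65536
V_7 = 103/64·E_6 + (9/8)²·V_6 = 147017387046591/1099511627776;  E_7 = 4782969/524288
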